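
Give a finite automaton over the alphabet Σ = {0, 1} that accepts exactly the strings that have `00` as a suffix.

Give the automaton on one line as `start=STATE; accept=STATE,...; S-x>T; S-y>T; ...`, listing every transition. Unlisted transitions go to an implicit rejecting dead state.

Let each state record the length of the longest suffix of the input read so far that is also a prefix of `00`. B means the last symbol is `0`; C means the last 2 symbols are `00`. Accept only at C, where the string currently ends in `00`.
3 states suffice.
       0  1 
>  A   B  A 
   B   C  A 
 * C   C  A 
(> = start, * = accepting)

start=A; accept=C; A-0>B; A-1>A; B-0>C; B-1>A; C-0>C; C-1>A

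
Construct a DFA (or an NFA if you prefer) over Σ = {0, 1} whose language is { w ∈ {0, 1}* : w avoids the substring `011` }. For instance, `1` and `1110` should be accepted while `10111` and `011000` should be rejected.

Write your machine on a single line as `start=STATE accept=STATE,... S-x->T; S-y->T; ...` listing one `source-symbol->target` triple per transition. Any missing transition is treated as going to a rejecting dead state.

This is the complement of 'contains `011`'. Use the same substring-matching states — q0 through q3 holding how much of `011` has just been matched — but flip the accepting set: everything except the trap q3 accepts.
A 4-state machine:
        0   1  
>* q0   q1  q0 
 * q1   q1  q2 
 * q2   q1  q3 
   q3   q3  q3 
(> = start, * = accepting)

start=q0; accept=q0,q1,q2; q0-0->q1; q0-1->q0; q1-0->q1; q1-1->q2; q2-0->q1; q2-1->q3; q3-0->q3; q3-1->q3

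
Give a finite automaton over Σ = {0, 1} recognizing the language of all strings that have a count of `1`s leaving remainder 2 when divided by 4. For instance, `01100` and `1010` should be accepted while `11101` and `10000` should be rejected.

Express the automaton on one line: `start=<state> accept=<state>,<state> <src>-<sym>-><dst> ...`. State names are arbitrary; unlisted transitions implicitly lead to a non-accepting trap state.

The only thing that matters is how many `1`s have appeared, reduced mod 4. Use one state per residue: S0 for 0, …, S3 for 3. Reading `1` moves to the next residue; anything else stays put. S2 is accepting.
A 4-state machine:
        0   1  
>  S0   S0  S1 
   S1   S1  S2 
 * S2   S2  S3 
   S3   S3  S0 
(> = start, * = accepting)

start=S0 accept=S2 S0-0->S0 S0-1->S1 S1-0->S1 S1-1->S2 S2-0->S2 S2-1->S3 S3-0->S3 S3-1->S0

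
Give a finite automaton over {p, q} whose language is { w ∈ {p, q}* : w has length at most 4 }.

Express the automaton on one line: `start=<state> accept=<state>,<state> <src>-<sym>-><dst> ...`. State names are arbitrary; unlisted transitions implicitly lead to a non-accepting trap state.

We only need to distinguish lengths 0, 1, …, 4, and '>4'. Chain A → B → C → D → E → F on every symbol, with F looping. Accepting states: {A, B, C, D, E}.
With 6 states:
       p  q 
>* A   B  B 
 * B   C  C 
 * C   D  D 
 * D   E  E 
 * E   F  F 
   F   F  F 
(> = start, * = accepting)

start=A accept=A,B,C,D,E A-p->B A-q->B B-p->C B-q->C C-p->D C-q->D D-p->E D-q->E E-p->F E-q->F F-p->F F-q->F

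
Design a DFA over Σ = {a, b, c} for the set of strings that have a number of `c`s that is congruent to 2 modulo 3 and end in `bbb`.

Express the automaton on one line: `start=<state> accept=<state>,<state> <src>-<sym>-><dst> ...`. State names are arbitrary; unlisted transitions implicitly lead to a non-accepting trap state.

Handle the two conditions separately and then intersect. One (3 states) tracks the count of `c`s modulo 3; the other (4 states) tracks how much of the suffix `bbb` has currently been matched. Each combined state is a pair, one component from each; accept when both components accept.
With 12 states:
          a    b    c  
>  q0     q0   q1   q2 
   q1     q0   q3   q2 
   q2     q2   q4   q5 
   q3     q0   q6   q2 
   q4     q2   q7   q5 
   q5     q5   q8   q0 
   q6     q0   q6   q2 
   q7     q2   q9   q5 
   q8     q5  q10   q0 
   q9     q2   q9   q5 
   q10    q5  q11   q0 
 * q11    q5  q11   q0 
(> = start, * = accepting)

start=q0 accept=q11 q0-a->q0 q0-b->q1 q0-c->q2 q1-a->q0 q1-b->q3 q1-c->q2 q2-a->q2 q2-b->q4 q2-c->q5 q3-a->q0 q3-b->q6 q3-c->q2 q4-a->q2 q4-b->q7 q4-c->q5 q5-a->q5 q5-b->q8 q5-c->q0 q6-a->q0 q6-b->q6 q6-c->q2 q7-a->q2 q7-b->q9 q7-c->q5 q8-a->q5 q8-b->q10 q8-c->q0 q9-a->q2 q9-b->q9 q9-c->q5 q10-a->q5 q10-b->q11 q10-c->q0 q11-a->q5 q11-b->q11 q11-c->q0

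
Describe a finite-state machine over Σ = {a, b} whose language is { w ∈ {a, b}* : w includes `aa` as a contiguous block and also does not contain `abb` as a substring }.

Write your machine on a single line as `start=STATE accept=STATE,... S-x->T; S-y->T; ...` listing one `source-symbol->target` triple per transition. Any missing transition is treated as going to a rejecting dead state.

Build one automaton per condition and run them in lockstep. The first has 3 states tracking whether and how much of `aa` has been seen; the second has 4 states tracking partial matches of the forbidden pattern `abb`. A product state is a pair (one from each), accepting exactly when both do. Equivalent product states are then merged.
6 states suffice.
        a   b  
>  q0   q1  q0 
   q1   q2  q3 
 * q2   q2  q4 
   q3   q1  q5 
 * q4   q2  q5 
   q5   q5  q5 
(> = start, * = accepting)

start=q0; accept=q2,q4; q0-a->q1; q0-b->q0; q1-a->q2; q1-b->q3; q2-a->q2; q2-b->q4; q3-a->q1; q3-b->q5; q4-a->q2; q4-b->q5; q5-a->q5; q5-b->q5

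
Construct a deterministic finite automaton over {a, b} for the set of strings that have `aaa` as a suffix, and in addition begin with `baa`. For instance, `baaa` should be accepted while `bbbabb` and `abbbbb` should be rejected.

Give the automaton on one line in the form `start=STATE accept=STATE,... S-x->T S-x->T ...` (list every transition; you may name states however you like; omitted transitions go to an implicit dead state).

start=S0 accept=S8 S0-a->S1 S0-b->S2 S1-a->S3 S1-b->S4 S2-a->S5 S2-b->S4 S3-a->S6 S3-b->S4 S4-a->S1 S4-b->S4 S5-a->S7 S5-b->S4 S6-a->S6 S6-b->S4 S7-a->S8 S7-b->S9 S8-a->S8 S8-b->S9 S9-a->S10 S9-b->S9 S10-a->S7 S10-b->S9

Run two small machines in parallel and take their product. The first has 4 states tracking how much of the suffix `aaa` has currently been matched; the second has 5 states tracking whether the input so far still matches the prefix `baa`. A product state is a pair (one from each), accepting exactly when both do.
An 11-state machine:
          a    b  
>  S0     S1   S2 
   S1     S3   S4 
   S2     S5   S4 
   S3     S6   S4 
   S4     S1   S4 
   S5     S7   S4 
   S6     S6   S4 
   S7     S8   S9 
 * S8     S8   S9 
   S9    S10   S9 
   S10    S7   S9 
(> = start, * = accepting)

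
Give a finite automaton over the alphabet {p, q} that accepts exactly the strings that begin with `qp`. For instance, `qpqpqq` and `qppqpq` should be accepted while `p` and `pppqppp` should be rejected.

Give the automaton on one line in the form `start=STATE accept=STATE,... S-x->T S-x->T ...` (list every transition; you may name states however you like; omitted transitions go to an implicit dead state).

start=s0 accept=s2 s0-p->s3 s0-q->s1 s1-p->s2 s1-q->s3 s2-p->s2 s2-q->s2 s3-p->s3 s3-q->s3

Check the first 2 symbols one by one: s0 through s1 record how many have matched `qp` so far; any wrong symbol goes to the dead state s3. After all 2 match we enter the accepting sink s2.
4 states suffice.
        p   q  
>  s0   s3  s1 
   s1   s2  s3 
 * s2   s2  s2 
   s3   s3  s3 
(> = start, * = accepting)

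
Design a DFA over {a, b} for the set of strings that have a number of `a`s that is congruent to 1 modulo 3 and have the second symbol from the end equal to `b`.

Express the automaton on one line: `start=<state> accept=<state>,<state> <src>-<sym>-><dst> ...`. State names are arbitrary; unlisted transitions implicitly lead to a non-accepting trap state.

Handle the two conditions separately and then intersect. One (3 states) tracks the count of `a`s modulo 3; the other (7 states) tracks the last 2 symbols read. Each combined state is a pair, one component from each; accept when both components accept.
15 states suffice.
          a    b  
>  q0     q1   q2 
   q1     q3   q4 
   q2     q5   q6 
   q3     q7   q8 
   q4     q9  q10 
 * q5     q3   q4 
   q6     q5   q6 
   q7    q11  q12 
   q8    q13  q14 
   q9     q7   q8 
 * q10    q9  q10 
   q11    q3   q4 
   q12    q5   q6 
   q13   q11  q12 
   q14   q13  q14 
(> = start, * = accepting)

start=q0 accept=q5,q10 q0-a->q1 q0-b->q2 q1-a->q3 q1-b->q4 q2-a->q5 q2-b->q6 q3-a->q7 q3-b->q8 q4-a->q9 q4-b->q10 q5-a->q3 q5-b->q4 q6-a->q5 q6-b->q6 q7-a->q11 q7-b->q12 q8-a->q13 q8-b->q14 q9-a->q7 q9-b->q8 q10-a->q9 q10-b->q10 q11-a->q3 q11-b->q4 q12-a->q5 q12-b->q6 q13-a->q11 q13-b->q12 q14-a->q13 q14-b->q14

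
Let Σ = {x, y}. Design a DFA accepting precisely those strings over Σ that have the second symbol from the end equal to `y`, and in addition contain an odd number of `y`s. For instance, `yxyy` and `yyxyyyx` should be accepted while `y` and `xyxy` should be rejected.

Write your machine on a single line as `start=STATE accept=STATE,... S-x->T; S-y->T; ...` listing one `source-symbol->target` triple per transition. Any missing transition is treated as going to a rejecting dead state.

start=S0; accept=S5,S10; S0-x->S1; S0-y->S2; S1-x->S3; S1-y->S4; S2-x->S5; S2-y->S6; S3-x->S3; S3-y->S4; S4-x->S5; S4-y->S6; S5-x->S7; S5-y->S8; S6-x->S9; S6-y->S10; S7-x->S7; S7-y->S8; S8-x->S9; S8-y->S10; S9-x->S3; S9-y->S4; S10-x->S5; S10-y->S6

Handle the two conditions separately and then intersect. One (7 states) tracks the last 2 symbols read; the other (2 states) tracks the count of `y`s modulo 2. Each combined state is a pair, one component from each; accept when both components accept.
With 11 states:
          x    y  
>  S0     S1   S2 
   S1     S3   S4 
   S2     S5   S6 
   S3     S3   S4 
   S4     S5   S6 
 * S5     S7   S8 
   S6     S9  S10 
   S7     S7   S8 
   S8     S9  S10 
   S9     S3   S4 
 * S10    S5   S6 
(> = start, * = accepting)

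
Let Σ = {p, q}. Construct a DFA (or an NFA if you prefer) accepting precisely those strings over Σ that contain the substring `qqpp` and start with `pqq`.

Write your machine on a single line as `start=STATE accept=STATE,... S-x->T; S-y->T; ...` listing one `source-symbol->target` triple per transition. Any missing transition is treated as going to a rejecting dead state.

start=A; accept=G; A-p->B; A-q->C; B-p->C; B-q->D; C-p->C; C-q->C; D-p->C; D-q->E; E-p->F; E-q->E; F-p->G; F-q->H; G-p->G; G-q->G; H-p->I; H-q->E; I-p->I; I-q->H

Build one automaton per condition and run them in lockstep. The first has 5 states tracking whether and how much of `qqpp` has been seen; the second has 5 states tracking whether the input so far still matches the prefix `pqq`. A product state is a pair (one from each), accepting exactly when both do. Minimizing collapses redundant product states.
9 states suffice.
       p  q 
>  A   B  C 
   B   C  D 
   C   C  C 
   D   C  E 
   E   F  E 
   F   G  H 
 * G   G  G 
   H   I  E 
   I   I  H 
(> = start, * = accepting)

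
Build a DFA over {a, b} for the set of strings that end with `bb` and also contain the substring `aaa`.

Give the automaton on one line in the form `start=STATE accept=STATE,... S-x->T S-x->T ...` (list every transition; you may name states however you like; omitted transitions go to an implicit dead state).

Handle the two conditions separately and then intersect. The first has 3 states tracking how much of the suffix `bb` has currently been matched; the second has 4 states tracking whether and how much of `aaa` has been seen. A product state is a pair (one from each), accepting exactly when both do.
8 states suffice.
        a   b  
>  S0   S1  S2 
   S1   S3  S2 
   S2   S1  S4 
   S3   S5  S2 
   S4   S1  S4 
   S5   S5  S6 
   S6   S5  S7 
 * S7   S5  S7 
(> = start, * = accepting)

start=S0 accept=S7 S0-a->S1 S0-b->S2 S1-a->S3 S1-b->S2 S2-a->S1 S2-b->S4 S3-a->S5 S3-b->S2 S4-a->S1 S4-b->S4 S5-a->S5 S5-b->S6 S6-a->S5 S6-b->S7 S7-a->S5 S7-b->S7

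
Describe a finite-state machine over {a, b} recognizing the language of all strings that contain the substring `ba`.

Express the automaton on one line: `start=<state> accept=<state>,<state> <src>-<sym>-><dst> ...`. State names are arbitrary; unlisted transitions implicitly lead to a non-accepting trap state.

start=q0 accept=q2 q0-a->q0 q0-b->q1 q1-a->q2 q1-b->q1 q2-a->q2 q2-b->q2

States q0..q1 record the length of the longest prefix of `ba` that matches the current input suffix. Reaching q2 means `ba` has been seen, and we stay there forever. Accept from q2.
With 3 states:
        a   b  
>  q0   q0  q1 
   q1   q2  q1 
 * q2   q2  q2 
(> = start, * = accepting)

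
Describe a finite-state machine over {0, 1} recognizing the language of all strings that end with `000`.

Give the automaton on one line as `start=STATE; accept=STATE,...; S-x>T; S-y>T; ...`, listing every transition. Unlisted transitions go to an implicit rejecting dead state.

start=s0; accept=s3; s0-0>s1; s0-1>s0; s1-0>s2; s1-1>s0; s2-0>s3; s2-1>s0; s3-0>s3; s3-1>s0

Let each state record the length of the longest suffix of the input read so far that is also a prefix of `000`. s1 means the last symbol is `0`; s2 means the last 2 symbols are `00`; s3 means the last 3 symbols are `000`. Accept only at s3, where the string currently ends in `000`.
A 4-state machine:
        0   1  
>  s0   s1  s0 
   s1   s2  s0 
   s2   s3  s0 
 * s3   s3  s0 
(> = start, * = accepting)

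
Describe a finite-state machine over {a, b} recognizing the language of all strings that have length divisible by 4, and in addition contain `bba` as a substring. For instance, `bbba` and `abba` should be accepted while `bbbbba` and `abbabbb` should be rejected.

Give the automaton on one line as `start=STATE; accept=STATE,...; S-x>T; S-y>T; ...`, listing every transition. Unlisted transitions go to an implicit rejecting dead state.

start=s0; accept=s12; s0-a>s1; s0-b>s2; s1-a>s3; s1-b>s4; s2-a>s3; s2-b>s5; s3-a>s6; s3-b>s7; s4-a>s6; s4-b>s8; s5-a>s9; s5-b>s8; s6-a>s0; s6-b>s10; s7-a>s0; s7-b>s11; s8-a>s12; s8-b>s11; s9-a>s12; s9-b>s12; s10-a>s1; s10-b>s13; s11-a>s14; s11-b>s13; s12-a>s14; s12-b>s14; s13-a>s15; s13-b>s5; s14-a>s15; s14-b>s15; s15-a>s9; s15-b>s9

Run two small machines in parallel and take their product. The first has 4 states tracking the input length modulo 4; the second has 4 states tracking whether and how much of `bba` has been seen. A product state is a pair (one from each), accepting exactly when both do.
          a    b  
>  s0     s1   s2 
   s1     s3   s4 
   s2     s3   s5 
   s3     s6   s7 
   s4     s6   s8 
   s5     s9   s8 
   s6     s0  s10 
   s7     s0  s11 
   s8    s12  s11 
   s9    s12  s12 
   s10    s1  s13 
   s11   s14  s13 
 * s12   s14  s14 
   s13   s15   s5 
   s14   s15  s15 
   s15    s9   s9 
(> = start, * = accepting)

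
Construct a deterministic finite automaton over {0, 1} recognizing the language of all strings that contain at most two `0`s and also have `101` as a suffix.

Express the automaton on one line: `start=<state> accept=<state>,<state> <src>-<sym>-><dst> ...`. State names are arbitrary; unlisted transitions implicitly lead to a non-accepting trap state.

Build one automaton per condition and run them in lockstep. The first has 4 states tracking the count of `0`s, saturating at 3; the second has 4 states tracking how much of the suffix `101` has currently been matched. A product state is a pair (one from each), accepting exactly when both do. Minimizing collapses redundant product states.
9 states suffice.
        0   1  
>  q0   q1  q2 
   q1   q3  q4 
   q2   q5  q2 
   q3   q3  q3 
   q4   q6  q4 
   q5   q3  q7 
   q6   q3  q8 
 * q7   q6  q4 
 * q8   q3  q3 
(> = start, * = accepting)

start=q0 accept=q7,q8 q0-0->q1 q0-1->q2 q1-0->q3 q1-1->q4 q2-0->q5 q2-1->q2 q3-0->q3 q3-1->q3 q4-0->q6 q4-1->q4 q5-0->q3 q5-1->q7 q6-0->q3 q6-1->q8 q7-0->q6 q7-1->q4 q8-0->q3 q8-1->q3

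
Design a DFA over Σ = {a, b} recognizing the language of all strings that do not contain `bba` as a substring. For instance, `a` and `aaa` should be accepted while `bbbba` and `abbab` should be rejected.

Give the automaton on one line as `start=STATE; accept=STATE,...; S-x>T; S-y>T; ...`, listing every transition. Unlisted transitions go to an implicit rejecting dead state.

This is the complement of 'contains `bba`'. Use the same substring-matching states — q0 through q3 holding how much of `bba` has just been matched — but flip the accepting set: everything except the trap q3 accepts.
A 4-state machine:
        a   b  
>* q0   q0  q1 
 * q1   q0  q2 
 * q2   q3  q2 
   q3   q3  q3 
(> = start, * = accepting)

start=q0; accept=q0,q1,q2; q0-a>q0; q0-b>q1; q1-a>q0; q1-b>q2; q2-a>q3; q2-b>q2; q3-a>q3; q3-b>q3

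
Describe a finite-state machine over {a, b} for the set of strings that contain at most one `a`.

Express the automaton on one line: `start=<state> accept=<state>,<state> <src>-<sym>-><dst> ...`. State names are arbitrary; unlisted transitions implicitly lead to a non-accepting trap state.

start=S0 accept=S0,S1 S0-a->S1 S0-b->S0 S1-a->S2 S1-b->S1 S2-a->S2 S2-b->S2

Only the number of `a`s matters, and only up to 2. Make a chain S0 → S1 → S2 advanced by each `a` (with S2 absorbing); every other symbol self-loops. The accepting set is {S0, S1}.
With 3 states:
        a   b  
>* S0   S1  S0 
 * S1   S2  S1 
   S2   S2  S2 
(> = start, * = accepting)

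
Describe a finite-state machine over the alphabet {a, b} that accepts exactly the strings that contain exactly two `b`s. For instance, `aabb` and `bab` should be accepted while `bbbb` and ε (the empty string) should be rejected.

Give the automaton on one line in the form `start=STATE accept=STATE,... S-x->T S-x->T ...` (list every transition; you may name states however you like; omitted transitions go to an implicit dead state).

Only the number of `b`s matters, and only up to 3. Make a chain s0 → s1 → s2 → s3 advanced by each `b` (with s3 absorbing); every other symbol self-loops. The accepting set is {s2}.
4 states suffice.
        a   b  
>  s0   s0  s1 
   s1   s1  s2 
 * s2   s2  s3 
   s3   s3  s3 
(> = start, * = accepting)

start=s0 accept=s2 s0-a->s0 s0-b->s1 s1-a->s1 s1-b->s2 s2-a->s2 s2-b->s3 s3-a->s3 s3-b->s3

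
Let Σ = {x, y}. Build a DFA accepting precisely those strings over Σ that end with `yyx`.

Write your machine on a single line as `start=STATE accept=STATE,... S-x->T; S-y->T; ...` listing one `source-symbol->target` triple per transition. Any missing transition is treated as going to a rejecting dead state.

start=S0; accept=S3; S0-x->S0; S0-y->S1; S1-x->S0; S1-y->S2; S2-x->S3; S2-y->S2; S3-x->S0; S3-y->S1

Let each state record the length of the longest suffix of the input read so far that is also a prefix of `yyx`. S1 means the last symbol is `y`; S2 means the last 2 symbols are `yy`; S3 means the last 3 symbols are `yyx`. Accept only at S3, where the string currently ends in `yyx`.
        x   y  
>  S0   S0  S1 
   S1   S0  S2 
   S2   S3  S2 
 * S3   S0  S1 
(> = start, * = accepting)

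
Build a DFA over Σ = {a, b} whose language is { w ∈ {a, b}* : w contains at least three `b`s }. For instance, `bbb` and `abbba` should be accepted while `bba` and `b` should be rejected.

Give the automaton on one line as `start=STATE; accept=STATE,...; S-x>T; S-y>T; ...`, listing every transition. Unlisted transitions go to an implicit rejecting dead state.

Only the number of `b`s matters, and only up to 4. Make a chain S0 → S1 → S2 → S3 → S4 advanced by each `b` (with S4 absorbing); every other symbol self-loops. The accepting set is {S3, S4}.
        a   b  
>  S0   S0  S1 
   S1   S1  S2 
   S2   S2  S3 
 * S3   S3  S4 
 * S4   S4  S4 
(> = start, * = accepting)

start=S0; accept=S3,S4; S0-a>S0; S0-b>S1; S1-a>S1; S1-b>S2; S2-a>S2; S2-b>S3; S3-a>S3; S3-b>S4; S4-a>S4; S4-b>S4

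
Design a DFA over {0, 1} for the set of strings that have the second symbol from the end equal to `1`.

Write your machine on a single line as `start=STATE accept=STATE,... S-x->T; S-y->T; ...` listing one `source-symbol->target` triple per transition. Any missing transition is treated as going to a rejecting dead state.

A DFA must remember the last 2 symbols (since which symbol is second-to-last isn't known until the input ends). Use one state per possible window of the last ≤2 symbols; accept from those whose window starts with `1`.
        0   1  
>  S0   S1  S2 
   S1   S3  S4 
   S2   S5  S6 
   S3   S3  S4 
   S4   S5  S6 
 * S5   S3  S4 
 * S6   S5  S6 
(> = start, * = accepting)

start=S0; accept=S5,S6; S0-0->S1; S0-1->S2; S1-0->S3; S1-1->S4; S2-0->S5; S2-1->S6; S3-0->S3; S3-1->S4; S4-0->S5; S4-1->S6; S5-0->S3; S5-1->S4; S6-0->S5; S6-1->S6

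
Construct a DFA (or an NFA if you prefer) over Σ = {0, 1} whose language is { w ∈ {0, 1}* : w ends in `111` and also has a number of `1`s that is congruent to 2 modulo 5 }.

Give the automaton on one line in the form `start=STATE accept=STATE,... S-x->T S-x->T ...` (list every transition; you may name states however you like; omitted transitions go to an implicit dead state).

start=A accept=H A-0->A A-1->B B-0->B B-1->C C-0->C C-1->D D-0->D D-1->E E-0->E E-1->F F-0->A F-1->G G-0->B G-1->H H-0->C H-1->D

Build one automaton per condition and run them in lockstep. The first has 4 states tracking how much of the suffix `111` has currently been matched; the second has 5 states tracking the count of `1`s modulo 5. A product state is a pair (one from each), accepting exactly when both do. After merging equivalent states the machine shrinks.
       0  1 
>  A   A  B 
   B   B  C 
   C   C  D 
   D   D  E 
   E   E  F 
   F   A  G 
   G   B  H 
 * H   C  D 
(> = start, * = accepting)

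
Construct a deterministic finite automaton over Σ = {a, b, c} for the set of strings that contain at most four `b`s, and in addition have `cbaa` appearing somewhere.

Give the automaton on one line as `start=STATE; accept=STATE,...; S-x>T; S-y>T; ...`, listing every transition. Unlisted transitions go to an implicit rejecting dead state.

Build one automaton per condition and run them in lockstep. The first has 6 states tracking the count of `b`s, saturating at 5; the second has 5 states tracking whether and how much of `cbaa` has been seen. A product state is a pair (one from each), accepting exactly when both do. Minimizing collapses redundant product states.
          a    b    c  
>  q0     q0   q1   q2 
   q1     q1   q3   q4 
   q2     q0   q5   q2 
   q3     q3   q6   q7 
   q4     q1   q8   q4 
   q5     q9   q3   q4 
   q6     q6  q10  q11 
   q7     q3  q12   q7 
   q8    q13   q6   q7 
   q9    q14   q3   q4 
   q10   q10  q10  q10 
   q11    q6  q15  q11 
   q12   q16  q10  q11 
   q13   q17   q6   q7 
 * q14   q14  q17  q14 
   q15   q18  q10  q10 
   q16   q19  q10  q11 
 * q17   q17  q19  q17 
   q18   q20  q10  q10 
 * q19   q19  q20  q19 
 * q20   q20  q10  q20 
(> = start, * = accepting)

start=q0; accept=q14,q17,q19,q20; q0-a>q0; q0-b>q1; q0-c>q2; q1-a>q1; q1-b>q3; q1-c>q4; q2-a>q0; q2-b>q5; q2-c>q2; q3-a>q3; q3-b>q6; q3-c>q7; q4-a>q1; q4-b>q8; q4-c>q4; q5-a>q9; q5-b>q3; q5-c>q4; q6-a>q6; q6-b>q10; q6-c>q11; q7-a>q3; q7-b>q12; q7-c>q7; q8-a>q13; q8-b>q6; q8-c>q7; q9-a>q14; q9-b>q3; q9-c>q4; q10-a>q10; q10-b>q10; q10-c>q10; q11-a>q6; q11-b>q15; q11-c>q11; q12-a>q16; q12-b>q10; q12-c>q11; q13-a>q17; q13-b>q6; q13-c>q7; q14-a>q14; q14-b>q17; q14-c>q14; q15-a>q18; q15-b>q10; q15-c>q10; q16-a>q19; q16-b>q10; q16-c>q11; q17-a>q17; q17-b>q19; q17-c>q17; q18-a>q20; q18-b>q10; q18-c>q10; q19-a>q19; q19-b>q20; q19-c>q19; q20-a>q20; q20-b>q10; q20-c>q20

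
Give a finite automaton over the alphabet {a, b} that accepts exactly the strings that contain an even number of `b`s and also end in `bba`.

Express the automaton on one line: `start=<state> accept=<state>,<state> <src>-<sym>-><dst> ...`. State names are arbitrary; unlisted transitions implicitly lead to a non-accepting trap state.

start=s0 accept=s4 s0-a->s0 s0-b->s1 s1-a->s2 s1-b->s3 s2-a->s2 s2-b->s0 s3-a->s4 s3-b->s1 s4-a->s0 s4-b->s1

Build one automaton per condition and run them in lockstep. The first has 2 states tracking the count of `b`s modulo 2; the second has 4 states tracking how much of the suffix `bba` has currently been matched. A product state is a pair (one from each), accepting exactly when both do. After merging equivalent states the machine shrinks.
        a   b  
>  s0   s0  s1 
   s1   s2  s3 
   s2   s2  s0 
   s3   s4  s1 
 * s4   s0  s1 
(> = start, * = accepting)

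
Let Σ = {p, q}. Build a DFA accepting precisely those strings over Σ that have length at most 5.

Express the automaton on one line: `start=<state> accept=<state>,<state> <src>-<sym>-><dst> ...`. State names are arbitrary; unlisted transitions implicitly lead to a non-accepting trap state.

We only need to distinguish lengths 0, 1, …, 5, and '>5'. Chain S0 → S1 → S2 → S3 → S4 → S5 → S6 on every symbol, with S6 looping. Accepting states: {S0, S1, S2, S3, S4, S5}.
7 states suffice.
        p   q  
>* S0   S1  S1 
 * S1   S2  S2 
 * S2   S3  S3 
 * S3   S4  S4 
 * S4   S5  S5 
 * S5   S6  S6 
   S6   S6  S6 
(> = start, * = accepting)

start=S0 accept=S0,S1,S2,S3,S4,S5 S0-p->S1 S0-q->S1 S1-p->S2 S1-q->S2 S2-p->S3 S2-q->S3 S3-p->S4 S3-q->S4 S4-p->S5 S4-q->S5 S5-p->S6 S5-q->S6 S6-p->S6 S6-q->S6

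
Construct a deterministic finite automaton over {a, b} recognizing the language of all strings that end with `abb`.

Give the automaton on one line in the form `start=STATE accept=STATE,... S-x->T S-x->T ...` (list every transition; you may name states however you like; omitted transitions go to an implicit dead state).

Remember how much of `abb` the current input suffix matches. State q0 means no match yet; q1 means the last symbol is `a`; q2 means the last 2 symbols are `ab`; q3 means the last 3 symbols are `abb`. Only q3 accepts. On a mismatch, fall back to the longest proper suffix that is still a prefix of `abb`.
        a   b  
>  q0   q1  q0 
   q1   q1  q2 
   q2   q1  q3 
 * q3   q1  q0 
(> = start, * = accepting)

start=q0 accept=q3 q0-a->q1 q0-b->q0 q1-a->q1 q1-b->q2 q2-a->q1 q2-b->q3 q3-a->q1 q3-b->q0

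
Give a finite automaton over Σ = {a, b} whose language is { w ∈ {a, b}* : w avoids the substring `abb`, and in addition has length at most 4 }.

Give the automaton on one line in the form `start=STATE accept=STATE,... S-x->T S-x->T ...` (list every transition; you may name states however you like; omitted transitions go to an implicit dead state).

start=S0 accept=S0,S1,S2,S3,S4,S5,S6,S7,S9 S0-a->S1 S0-b->S2 S1-a->S3 S1-b->S4 S2-a->S3 S2-b->S5 S3-a->S6 S3-b->S7 S4-a->S6 S4-b->S8 S5-a->S6 S5-b->S6 S6-a->S9 S6-b->S9 S7-a->S9 S7-b->S8 S8-a->S8 S8-b->S8 S9-a->S8 S9-b->S8

Run two small machines in parallel and take their product. One (4 states) tracks partial matches of the forbidden pattern `abb`; the other (6 states) tracks the input length, saturating at 5. Each combined state is a pair, one component from each; accept when both components accept. Minimizing collapses redundant product states.
With 10 states:
        a   b  
>* S0   S1  S2 
 * S1   S3  S4 
 * S2   S3  S5 
 * S3   S6  S7 
 * S4   S6  S8 
 * S5   S6  S6 
 * S6   S9  S9 
 * S7   S9  S8 
   S8   S8  S8 
 * S9   S8  S8 
(> = start, * = accepting)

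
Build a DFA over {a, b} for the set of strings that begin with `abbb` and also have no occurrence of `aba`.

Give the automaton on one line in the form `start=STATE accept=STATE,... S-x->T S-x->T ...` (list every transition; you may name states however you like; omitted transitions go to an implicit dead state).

start=s0 accept=s8,s9,s10 s0-a->s1 s0-b->s2 s1-a->s3 s1-b->s4 s2-a->s3 s2-b->s2 s3-a->s3 s3-b->s5 s4-a->s6 s4-b->s7 s5-a->s6 s5-b->s2 s6-a->s6 s6-b->s6 s7-a->s3 s7-b->s8 s8-a->s9 s8-b->s8 s9-a->s9 s9-b->s10 s10-a->s11 s10-b->s8 s11-a->s11 s11-b->s11

Build one automaton per condition and run them in lockstep. One (6 states) tracks whether the input so far still matches the prefix `abbb`; the other (4 states) tracks partial matches of the forbidden pattern `aba`. Each combined state is a pair, one component from each; accept when both components accept.
          a    b  
>  s0     s1   s2 
   s1     s3   s4 
   s2     s3   s2 
   s3     s3   s5 
   s4     s6   s7 
   s5     s6   s2 
   s6     s6   s6 
   s7     s3   s8 
 * s8     s9   s8 
 * s9     s9  s10 
 * s10   s11   s8 
   s11   s11  s11 
(> = start, * = accepting)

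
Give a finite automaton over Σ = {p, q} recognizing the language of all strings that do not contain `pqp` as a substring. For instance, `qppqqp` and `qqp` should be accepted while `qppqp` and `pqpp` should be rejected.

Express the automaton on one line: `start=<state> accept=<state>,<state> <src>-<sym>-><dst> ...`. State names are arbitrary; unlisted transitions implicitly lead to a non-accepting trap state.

This is the complement of 'contains `pqp`'. Use the same substring-matching states — S0 through S3 holding how much of `pqp` has just been matched — but flip the accepting set: everything except the trap S3 accepts.
        p   q  
>* S0   S1  S0 
 * S1   S1  S2 
 * S2   S3  S0 
   S3   S3  S3 
(> = start, * = accepting)

start=S0 accept=S0,S1,S2 S0-p->S1 S0-q->S0 S1-p->S1 S1-q->S2 S2-p->S3 S2-q->S0 S3-p->S3 S3-q->S3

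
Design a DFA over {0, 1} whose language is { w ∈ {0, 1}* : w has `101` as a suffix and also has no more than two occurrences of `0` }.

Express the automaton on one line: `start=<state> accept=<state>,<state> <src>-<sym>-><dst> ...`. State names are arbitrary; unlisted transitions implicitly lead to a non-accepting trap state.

Handle the two conditions separately and then intersect. The first has 4 states tracking how much of the suffix `101` has currently been matched; the second has 4 states tracking the count of `0`s, saturating at 3. A product state is a pair (one from each), accepting exactly when both do. After merging equivalent states the machine shrinks.
9 states suffice.
        0   1  
>  q0   q1  q2 
   q1   q3  q4 
   q2   q5  q2 
   q3   q3  q3 
   q4   q6  q4 
   q5   q3  q7 
   q6   q3  q8 
 * q7   q6  q4 
 * q8   q3  q3 
(> = start, * = accepting)

start=q0 accept=q7,q8 q0-0->q1 q0-1->q2 q1-0->q3 q1-1->q4 q2-0->q5 q2-1->q2 q3-0->q3 q3-1->q3 q4-0->q6 q4-1->q4 q5-0->q3 q5-1->q7 q6-0->q3 q6-1->q8 q7-0->q6 q7-1->q4 q8-0->q3 q8-1->q3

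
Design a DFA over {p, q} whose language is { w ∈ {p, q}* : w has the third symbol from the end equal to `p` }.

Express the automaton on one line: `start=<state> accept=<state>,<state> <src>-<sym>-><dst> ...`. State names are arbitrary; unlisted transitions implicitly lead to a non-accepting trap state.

A DFA must remember the last 3 symbols (since which symbol is third-to-last isn't known until the input ends). Use one state per possible window of the last ≤3 symbols; accept from those whose window starts with `p`.
A 15-state machine:
       p  q 
>  A   B  C 
   B   D  E 
   C   F  G 
   D   H  I 
   E   J  K 
   F   L  M 
   G   N  O 
 * H   H  I 
 * I   J  K 
 * J   L  M 
 * K   N  O 
   L   H  I 
   M   J  K 
   N   L  M 
   O   N  O 
(> = start, * = accepting)

start=A accept=H,I,J,K A-p->B A-q->C B-p->D B-q->E C-p->F C-q->G D-p->H D-q->I E-p->J E-q->K F-p->L F-q->M G-p->N G-q->O H-p->H H-q->I I-p->J I-q->K J-p->L J-q->M K-p->N K-q->O L-p->H L-q->I M-p->J M-q->K N-p->L N-q->M O-p->N O-q->O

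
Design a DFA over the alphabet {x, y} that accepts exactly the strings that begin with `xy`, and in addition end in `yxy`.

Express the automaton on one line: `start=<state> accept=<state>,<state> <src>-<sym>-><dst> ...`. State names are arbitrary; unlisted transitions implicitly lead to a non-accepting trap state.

start=S0 accept=S9 S0-x->S1 S0-y->S2 S1-x->S3 S1-y->S4 S2-x->S5 S2-y->S2 S3-x->S3 S3-y->S2 S4-x->S6 S4-y->S4 S5-x->S3 S5-y->S7 S6-x->S8 S6-y->S9 S7-x->S5 S7-y->S2 S8-x->S8 S8-y->S4 S9-x->S6 S9-y->S4

Build one automaton per condition and run them in lockstep. One (4 states) tracks whether the input so far still matches the prefix `xy`; the other (4 states) tracks how much of the suffix `yxy` has currently been matched. Each combined state is a pair, one component from each; accept when both components accept.
        x   y  
>  S0   S1  S2 
   S1   S3  S4 
   S2   S5  S2 
   S3   S3  S2 
   S4   S6  S4 
   S5   S3  S7 
   S6   S8  S9 
   S7   S5  S2 
   S8   S8  S4 
 * S9   S6  S4 
(> = start, * = accepting)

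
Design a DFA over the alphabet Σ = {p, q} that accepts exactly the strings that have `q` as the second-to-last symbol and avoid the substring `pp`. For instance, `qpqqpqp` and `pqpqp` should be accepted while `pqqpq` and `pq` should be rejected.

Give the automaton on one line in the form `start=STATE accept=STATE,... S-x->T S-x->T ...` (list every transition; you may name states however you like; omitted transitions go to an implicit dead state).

Handle the two conditions separately and then intersect. One (7 states) tracks the last 2 symbols read; the other (3 states) tracks partial matches of the forbidden pattern `pp`. Each combined state is a pair, one component from each; accept when both components accept.
10 states suffice.
        p   q  
>  s0   s1  s2 
   s1   s3  s4 
   s2   s5  s6 
   s3   s3  s7 
   s4   s5  s6 
 * s5   s3  s4 
 * s6   s5  s6 
   s7   s8  s9 
   s8   s3  s7 
   s9   s8  s9 
(> = start, * = accepting)

start=s0 accept=s5,s6 s0-p->s1 s0-q->s2 s1-p->s3 s1-q->s4 s2-p->s5 s2-q->s6 s3-p->s3 s3-q->s7 s4-p->s5 s4-q->s6 s5-p->s3 s5-q->s4 s6-p->s5 s6-q->s6 s7-p->s8 s7-q->s9 s8-p->s3 s8-q->s7 s9-p->s8 s9-q->s9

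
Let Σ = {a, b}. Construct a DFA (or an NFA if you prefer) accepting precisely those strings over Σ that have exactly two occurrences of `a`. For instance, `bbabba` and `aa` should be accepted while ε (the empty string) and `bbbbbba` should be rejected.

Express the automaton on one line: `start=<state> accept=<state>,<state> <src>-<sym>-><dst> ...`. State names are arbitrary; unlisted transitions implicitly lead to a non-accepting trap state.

start=q0 accept=q2 q0-a->q1 q0-b->q0 q1-a->q2 q1-b->q1 q2-a->q3 q2-b->q2 q3-a->q3 q3-b->q3

Only the number of `a`s matters, and only up to 3. Make a chain q0 → q1 → q2 → q3 advanced by each `a` (with q3 absorbing); every other symbol self-loops. The accepting set is {q2}.
        a   b  
>  q0   q1  q0 
   q1   q2  q1 
 * q2   q3  q2 
   q3   q3  q3 
(> = start, * = accepting)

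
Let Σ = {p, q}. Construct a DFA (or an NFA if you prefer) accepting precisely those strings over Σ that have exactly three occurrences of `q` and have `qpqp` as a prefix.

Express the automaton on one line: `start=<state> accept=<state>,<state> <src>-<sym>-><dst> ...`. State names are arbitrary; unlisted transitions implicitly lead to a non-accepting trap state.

Run two small machines in parallel and take their product. The first has 5 states tracking the count of `q`s, saturating at 4; the second has 6 states tracking whether the input so far still matches the prefix `qpqp`. A product state is a pair (one from each), accepting exactly when both do.
       p  q 
>  A   B  C 
   B   B  D 
   C   E  F 
   D   D  F 
   E   D  G 
   F   F  H 
   G   I  H 
   H   H  J 
   I   I  K 
   J   J  J 
 * K   K  L 
   L   L  L 
(> = start, * = accepting)

start=A accept=K A-p->B A-q->C B-p->B B-q->D C-p->E C-q->F D-p->D D-q->F E-p->D E-q->G F-p->F F-q->H G-p->I G-q->H H-p->H H-q->J I-p->I I-q->K J-p->J J-q->J K-p->K K-q->L L-p->L L-q->L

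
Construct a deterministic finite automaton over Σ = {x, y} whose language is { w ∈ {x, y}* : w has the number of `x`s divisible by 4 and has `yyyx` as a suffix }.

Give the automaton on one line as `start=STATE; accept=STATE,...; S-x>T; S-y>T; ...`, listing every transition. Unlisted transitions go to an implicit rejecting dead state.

start=q0; accept=q19; q0-x>q1; q0-y>q2; q1-x>q3; q1-y>q4; q2-x>q1; q2-y>q5; q3-x>q6; q3-y>q7; q4-x>q3; q4-y>q8; q5-x>q1; q5-y>q9; q6-x>q0; q6-y>q10; q7-x>q6; q7-y>q11; q8-x>q3; q8-y>q12; q9-x>q13; q9-y>q9; q10-x>q0; q10-y>q14; q11-x>q6; q11-y>q15; q12-x>q16; q12-y>q12; q13-x>q3; q13-y>q4; q14-x>q0; q14-y>q17; q15-x>q18; q15-y>q15; q16-x>q6; q16-y>q7; q17-x>q19; q17-y>q17; q18-x>q0; q18-y>q10; q19-x>q1; q19-y>q2

Run two small machines in parallel and take their product. One (4 states) tracks the count of `x`s modulo 4; the other (5 states) tracks how much of the suffix `yyyx` has currently been matched. Each combined state is a pair, one component from each; accept when both components accept.
          x    y  
>  q0     q1   q2 
   q1     q3   q4 
   q2     q1   q5 
   q3     q6   q7 
   q4     q3   q8 
   q5     q1   q9 
   q6     q0  q10 
   q7     q6  q11 
   q8     q3  q12 
   q9    q13   q9 
   q10    q0  q14 
   q11    q6  q15 
   q12   q16  q12 
   q13    q3   q4 
   q14    q0  q17 
   q15   q18  q15 
   q16    q6   q7 
   q17   q19  q17 
   q18    q0  q10 
 * q19    q1   q2 
(> = start, * = accepting)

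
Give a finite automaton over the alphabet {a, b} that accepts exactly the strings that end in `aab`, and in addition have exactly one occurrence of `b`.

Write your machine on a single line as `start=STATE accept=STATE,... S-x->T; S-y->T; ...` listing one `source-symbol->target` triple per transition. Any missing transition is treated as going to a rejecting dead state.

start=s0; accept=s4; s0-a->s1; s0-b->s2; s1-a->s3; s1-b->s2; s2-a->s2; s2-b->s2; s3-a->s3; s3-b->s4; s4-a->s2; s4-b->s2

Build one automaton per condition and run them in lockstep. The first has 4 states tracking how much of the suffix `aab` has currently been matched; the second has 3 states tracking the count of `b`s, saturating at 2. A product state is a pair (one from each), accepting exactly when both do. Minimizing collapses redundant product states.
A 5-state machine:
        a   b  
>  s0   s1  s2 
   s1   s3  s2 
   s2   s2  s2 
   s3   s3  s4 
 * s4   s2  s2 
(> = start, * = accepting)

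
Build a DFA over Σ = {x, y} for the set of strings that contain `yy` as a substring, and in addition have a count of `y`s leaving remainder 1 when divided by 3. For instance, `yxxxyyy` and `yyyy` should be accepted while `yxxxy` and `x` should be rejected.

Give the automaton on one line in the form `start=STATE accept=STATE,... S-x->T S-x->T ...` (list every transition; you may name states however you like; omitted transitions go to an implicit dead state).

Build one automaton per condition and run them in lockstep. One (3 states) tracks whether and how much of `yy` has been seen; the other (3 states) tracks the count of `y`s modulo 3. Each combined state is a pair, one component from each; accept when both components accept.
A 9-state machine:
        x   y  
>  s0   s0  s1 
   s1   s2  s3 
   s2   s2  s4 
   s3   s3  s5 
   s4   s6  s5 
   s5   s5  s7 
   s6   s6  s8 
 * s7   s7  s3 
   s8   s0  s7 
(> = start, * = accepting)

start=s0 accept=s7 s0-x->s0 s0-y->s1 s1-x->s2 s1-y->s3 s2-x->s2 s2-y->s4 s3-x->s3 s3-y->s5 s4-x->s6 s4-y->s5 s5-x->s5 s5-y->s7 s6-x->s6 s6-y->s8 s7-x->s7 s7-y->s3 s8-x->s0 s8-y->s7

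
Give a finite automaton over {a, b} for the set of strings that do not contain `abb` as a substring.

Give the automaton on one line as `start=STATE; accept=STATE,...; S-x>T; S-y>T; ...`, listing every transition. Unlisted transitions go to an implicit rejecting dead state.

Track partial matches of the forbidden pattern `abb`. State s3 is a dead state reached once `abb` has occurred; every other state accepts. s0 means no part of `abb` is currently matched.
A 4-state machine:
        a   b  
>* s0   s1  s0 
 * s1   s1  s2 
 * s2   s1  s3 
   s3   s3  s3 
(> = start, * = accepting)

start=s0; accept=s0,s1,s2; s0-a>s1; s0-b>s0; s1-a>s1; s1-b>s2; s2-a>s1; s2-b>s3; s3-a>s3; s3-b>s3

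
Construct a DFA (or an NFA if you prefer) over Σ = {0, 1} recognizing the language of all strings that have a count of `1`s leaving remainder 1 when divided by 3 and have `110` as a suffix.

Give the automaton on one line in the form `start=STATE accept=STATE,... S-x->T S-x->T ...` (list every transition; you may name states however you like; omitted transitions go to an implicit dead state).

start=q0 accept=q5 q0-0->q0 q0-1->q1 q1-0->q1 q1-1->q2 q2-0->q2 q2-1->q3 q3-0->q0 q3-1->q4 q4-0->q5 q4-1->q2 q5-0->q1 q5-1->q2

Build one automaton per condition and run them in lockstep. One (3 states) tracks the count of `1`s modulo 3; the other (4 states) tracks how much of the suffix `110` has currently been matched. Each combined state is a pair, one component from each; accept when both components accept. After merging equivalent states the machine shrinks.
6 states suffice.
        0   1  
>  q0   q0  q1 
   q1   q1  q2 
   q2   q2  q3 
   q3   q0  q4 
   q4   q5  q2 
 * q5   q1  q2 
(> = start, * = accepting)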